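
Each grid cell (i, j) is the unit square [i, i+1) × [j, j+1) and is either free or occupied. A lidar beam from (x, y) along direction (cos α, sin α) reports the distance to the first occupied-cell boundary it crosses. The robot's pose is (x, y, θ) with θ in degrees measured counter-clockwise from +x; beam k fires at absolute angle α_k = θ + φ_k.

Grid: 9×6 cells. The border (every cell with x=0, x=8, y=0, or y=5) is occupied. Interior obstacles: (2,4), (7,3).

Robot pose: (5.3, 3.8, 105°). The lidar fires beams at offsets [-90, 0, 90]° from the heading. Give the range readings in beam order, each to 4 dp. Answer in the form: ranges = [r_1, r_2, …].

ranges = [2.7952, 1.2423, 4.4517]

beam 1: φ=-90°, α=15°
  direction (0.9659, 0.2588); cell (5,3); t to first gridline: x 0.7247, y 0.7727 (then +1.0353 / +3.8637)
    (6,3) via x @ 0.7247
    (6,4) via y @ 0.7727
    (7,4) via x @ 1.7600
    (8,4) via x @ 2.7952  # hit
  → r_1 = 2.7952
beam 2: φ=0°, α=105°
  direction (-0.2588, 0.9659); cell (5,3); t to first gridline: x 1.1591, y 0.2071 (then +3.8637 / +1.0353)
    (5,4) via y @ 0.2071
    (4,4) via x @ 1.1591
    (4,5) via y @ 1.2423  # hit
  → r_2 = 1.2423
beam 3: φ=90°, α=195°
  direction (-0.9659, -0.2588); cell (5,3); t to first gridline: x 0.3106, y 3.0910 (then +1.0353 / +3.8637)
    (4,3) via x @ 0.3106
    (3,3) via x @ 1.3459
    (2,3) via x @ 2.3811
    (2,2) via y @ 3.0910
    (1,2) via x @ 3.4164
    (0,2) via x @ 4.4517  # hit
  → r_3 = 4.4517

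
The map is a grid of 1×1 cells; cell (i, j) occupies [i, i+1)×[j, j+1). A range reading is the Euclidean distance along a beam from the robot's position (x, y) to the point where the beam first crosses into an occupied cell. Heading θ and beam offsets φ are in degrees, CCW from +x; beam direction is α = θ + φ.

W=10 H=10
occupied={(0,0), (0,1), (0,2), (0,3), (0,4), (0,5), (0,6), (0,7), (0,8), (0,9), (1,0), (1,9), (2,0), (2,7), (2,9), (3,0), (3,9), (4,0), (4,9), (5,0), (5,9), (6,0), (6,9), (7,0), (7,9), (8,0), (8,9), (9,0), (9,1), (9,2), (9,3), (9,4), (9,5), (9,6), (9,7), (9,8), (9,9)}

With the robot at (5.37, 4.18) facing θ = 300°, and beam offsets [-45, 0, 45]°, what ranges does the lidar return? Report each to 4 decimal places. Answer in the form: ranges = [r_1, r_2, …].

beam 1: φ=-45°, α=255°
  direction (-0.2588, -0.9659); cell (5,4); t to first gridline: x 1.4296, y 0.1863 (then +3.8637 / +1.0353)
    (5,3) via y @ 0.1863
    (5,2) via y @ 1.2216
    (4,2) via x @ 1.4296
    (4,1) via y @ 2.2569
    (4,0) via y @ 3.2922  # hit
  → r_1 = 3.2922
beam 2: φ=0°, α=300°
  direction (0.5000, -0.8660); cell (5,4); t to first gridline: x 1.2600, y 0.2078 (then +2.0000 / +1.1547)
    (5,3) via y @ 0.2078
    (6,3) via x @ 1.2600
    (6,2) via y @ 1.3625
    (6,1) via y @ 2.5172
    (7,1) via x @ 3.2600
    (7,0) via y @ 3.6719  # hit
  → r_2 = 3.6719
beam 3: φ=45°, α=345°
  direction (0.9659, -0.2588); cell (5,4); t to first gridline: x 0.6522, y 0.6955 (then +1.0353 / +3.8637)
    (6,4) via x @ 0.6522
    (6,3) via y @ 0.6955
    (7,3) via x @ 1.6875
    (8,3) via x @ 2.7228
    (9,3) via x @ 3.7581  # hit
  → r_3 = 3.7581

ranges = [3.2922, 3.6719, 3.7581]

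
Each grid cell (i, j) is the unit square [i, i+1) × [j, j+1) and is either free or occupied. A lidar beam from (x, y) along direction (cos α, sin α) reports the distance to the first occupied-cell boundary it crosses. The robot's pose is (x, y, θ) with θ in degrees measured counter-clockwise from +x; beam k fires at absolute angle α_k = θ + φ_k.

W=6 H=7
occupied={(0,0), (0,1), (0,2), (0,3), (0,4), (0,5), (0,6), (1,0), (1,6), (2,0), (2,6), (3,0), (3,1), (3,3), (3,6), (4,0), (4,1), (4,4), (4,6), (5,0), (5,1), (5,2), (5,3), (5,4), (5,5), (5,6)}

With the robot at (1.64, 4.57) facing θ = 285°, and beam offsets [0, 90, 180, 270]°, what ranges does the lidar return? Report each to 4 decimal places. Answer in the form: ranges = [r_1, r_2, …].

ranges = [3.6959, 3.4785, 1.4804, 0.6626]

beam 1: φ=0°, α=285°
  cosα=0.2588 sinα=-0.9659 | (1,4) | tMaxX 1.3909 tMaxY 0.5901 | tΔX 3.8637 tΔY 1.0353
    t=0.5901 [y] (1,3)
    t=1.3909 [x] (2,3)
    t=1.6254 [y] (2,2)
    t=2.6607 [y] (2,1)
    t=3.6959 [y] (2,0) — stop
  → r_1 = 3.6959
beam 2: φ=90°, α=15°
  cosα=0.9659 sinα=0.2588 | (1,4) | tMaxX 0.3727 tMaxY 1.6614 | tΔX 1.0353 tΔY 3.8637
    t=0.3727 [x] (2,4)
    t=1.4080 [x] (3,4)
    t=1.6614 [y] (3,5)
    t=2.4433 [x] (4,5)
    t=3.4785 [x] (5,5) — stop
  → r_2 = 3.4785
beam 3: φ=180°, α=105°
  cosα=-0.2588 sinα=0.9659 | (1,4) | tMaxX 2.4728 tMaxY 0.4452 | tΔX 3.8637 tΔY 1.0353
    t=0.4452 [y] (1,5)
    t=1.4804 [y] (1,6) — stop
  → r_3 = 1.4804
beam 4: φ=270°, α=195°
  cosα=-0.9659 sinα=-0.2588 | (1,4) | tMaxX 0.6626 tMaxY 2.2023 | tΔX 1.0353 tΔY 3.8637
    t=0.6626 [x] (0,4) — stop
  → r_4 = 0.6626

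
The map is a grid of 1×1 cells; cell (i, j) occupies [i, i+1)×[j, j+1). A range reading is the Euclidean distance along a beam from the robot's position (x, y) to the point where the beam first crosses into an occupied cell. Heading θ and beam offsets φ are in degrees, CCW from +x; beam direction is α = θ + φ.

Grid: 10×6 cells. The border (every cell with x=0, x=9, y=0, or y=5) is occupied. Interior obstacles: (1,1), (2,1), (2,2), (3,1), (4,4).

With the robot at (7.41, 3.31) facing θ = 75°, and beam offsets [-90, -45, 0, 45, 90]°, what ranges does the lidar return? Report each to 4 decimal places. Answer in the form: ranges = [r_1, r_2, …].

ranges = [1.6461, 1.8360, 1.7496, 1.9514, 2.6660]

beam 1: φ=-90°, α=345°
  dir = (cos 345°, sin 345°) = (0.9659, -0.2588); from cell (7,3)
  next x-line at t=0.6108, next y-line at t=1.1977; Δt_x=1.0353, Δt_y=3.8637
    x: enter (8,3) at t=0.6108
    y: enter (8,2) at t=1.1977
    x: enter (9,2) at t=1.6461 ← occupied
  → r_1 = 1.6461
beam 2: φ=-45°, α=30°
  dir = (cos 30°, sin 30°) = (0.8660, 0.5000); from cell (7,3)
  next x-line at t=0.6813, next y-line at t=1.3800; Δt_x=1.1547, Δt_y=2.0000
    x: enter (8,3) at t=0.6813
    y: enter (8,4) at t=1.3800
    x: enter (9,4) at t=1.8360 ← occupied
  → r_2 = 1.8360
beam 3: φ=0°, α=75°
  dir = (cos 75°, sin 75°) = (0.2588, 0.9659); from cell (7,3)
  next x-line at t=2.2796, next y-line at t=0.7143; Δt_x=3.8637, Δt_y=1.0353
    y: enter (7,4) at t=0.7143
    y: enter (7,5) at t=1.7496 ← occupied
  → r_3 = 1.7496
beam 4: φ=45°, α=120°
  dir = (cos 120°, sin 120°) = (-0.5000, 0.8660); from cell (7,3)
  next x-line at t=0.8200, next y-line at t=0.7967; Δt_x=2.0000, Δt_y=1.1547
    y: enter (7,4) at t=0.7967
    x: enter (6,4) at t=0.8200
    y: enter (6,5) at t=1.9514 ← occupied
  → r_4 = 1.9514
beam 5: φ=90°, α=165°
  dir = (cos 165°, sin 165°) = (-0.9659, 0.2588); from cell (7,3)
  next x-line at t=0.4245, next y-line at t=2.6660; Δt_x=1.0353, Δt_y=3.8637
    x: enter (6,3) at t=0.4245
    x: enter (5,3) at t=1.4597
    x: enter (4,3) at t=2.4950
    y: enter (4,4) at t=2.6660 ← occupied
  → r_5 = 2.6660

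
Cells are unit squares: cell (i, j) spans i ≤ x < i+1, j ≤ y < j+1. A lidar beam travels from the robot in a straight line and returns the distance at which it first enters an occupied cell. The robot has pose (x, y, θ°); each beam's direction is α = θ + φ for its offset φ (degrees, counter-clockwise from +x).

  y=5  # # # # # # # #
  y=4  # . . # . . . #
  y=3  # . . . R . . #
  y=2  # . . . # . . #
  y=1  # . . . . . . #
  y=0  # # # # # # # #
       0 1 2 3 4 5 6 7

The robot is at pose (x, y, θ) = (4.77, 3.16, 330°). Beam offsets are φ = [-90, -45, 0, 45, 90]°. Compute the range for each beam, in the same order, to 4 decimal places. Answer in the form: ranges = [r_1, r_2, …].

beam 1: φ=-90°, α=240°
  d=(-0.5000,-0.8660)  start (4,3)  tX=1.5400 tY=0.1848  stride 1/|dx|=2.0000 1/|dy|=1.1547
    cross y-line → (4,2), t=0.1848 (wall)
  → r_1 = 0.1848
beam 2: φ=-45°, α=285°
  d=(0.2588,-0.9659)  start (4,3)  tX=0.8887 tY=0.1656  stride 1/|dx|=3.8637 1/|dy|=1.0353
    cross y-line → (4,2), t=0.1656 (wall)
  → r_2 = 0.1656
beam 3: φ=0°, α=330°
  d=(0.8660,-0.5000)  start (4,3)  tX=0.2656 tY=0.3200  stride 1/|dx|=1.1547 1/|dy|=2.0000
    cross x-line → (5,3), t=0.2656
    cross y-line → (5,2), t=0.3200
    cross x-line → (6,2), t=1.4203
    cross y-line → (6,1), t=2.3200
    cross x-line → (7,1), t=2.5750 (wall)
  → r_3 = 2.5750
beam 4: φ=45°, α=15°
  d=(0.9659,0.2588)  start (4,3)  tX=0.2381 tY=3.2455  stride 1/|dx|=1.0353 1/|dy|=3.8637
    cross x-line → (5,3), t=0.2381
    cross x-line → (6,3), t=1.2734
    cross x-line → (7,3), t=2.3087 (wall)
  → r_4 = 2.3087
beam 5: φ=90°, α=60°
  d=(0.5000,0.8660)  start (4,3)  tX=0.4600 tY=0.9699  stride 1/|dx|=2.0000 1/|dy|=1.1547
    cross x-line → (5,3), t=0.4600
    cross y-line → (5,4), t=0.9699
    cross y-line → (5,5), t=2.1246 (wall)
  → r_5 = 2.1246

ranges = [0.1848, 0.1656, 2.5750, 2.3087, 2.1246]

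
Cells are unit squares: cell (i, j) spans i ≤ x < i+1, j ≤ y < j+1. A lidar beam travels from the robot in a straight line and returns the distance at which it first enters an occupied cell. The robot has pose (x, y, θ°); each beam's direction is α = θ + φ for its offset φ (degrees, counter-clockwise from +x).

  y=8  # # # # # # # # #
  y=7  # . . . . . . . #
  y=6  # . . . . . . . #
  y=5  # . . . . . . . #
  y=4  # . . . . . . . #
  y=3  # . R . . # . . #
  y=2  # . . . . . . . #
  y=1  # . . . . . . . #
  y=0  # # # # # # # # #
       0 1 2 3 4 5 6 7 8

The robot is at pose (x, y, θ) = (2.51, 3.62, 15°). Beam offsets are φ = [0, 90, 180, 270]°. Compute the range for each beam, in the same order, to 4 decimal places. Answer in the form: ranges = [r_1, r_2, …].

ranges = [5.6837, 4.5345, 1.5633, 2.7124]

beam 1: φ=0°, α=15°
  cosα=0.9659 sinα=0.2588 | (2,3) | tMaxX 0.5073 tMaxY 1.4682 | tΔX 1.0353 tΔY 3.8637
    t=0.5073 [x] (3,3)
    t=1.4682 [y] (3,4)
    t=1.5426 [x] (4,4)
    t=2.5778 [x] (5,4)
    t=3.6131 [x] (6,4)
    t=4.6484 [x] (7,4)
    t=5.3319 [y] (7,5)
    t=5.6837 [x] (8,5) — stop
  → r_1 = 5.6837
beam 2: φ=90°, α=105°
  cosα=-0.2588 sinα=0.9659 | (2,3) | tMaxX 1.9705 tMaxY 0.3934 | tΔX 3.8637 tΔY 1.0353
    t=0.3934 [y] (2,4)
    t=1.4287 [y] (2,5)
    t=1.9705 [x] (1,5)
    t=2.4640 [y] (1,6)
    t=3.4992 [y] (1,7)
    t=4.5345 [y] (1,8) — stop
  → r_2 = 4.5345
beam 3: φ=180°, α=195°
  cosα=-0.9659 sinα=-0.2588 | (2,3) | tMaxX 0.5280 tMaxY 2.3955 | tΔX 1.0353 tΔY 3.8637
    t=0.5280 [x] (1,3)
    t=1.5633 [x] (0,3) — stop
  → r_3 = 1.5633
beam 4: φ=270°, α=285°
  cosα=0.2588 sinα=-0.9659 | (2,3) | tMaxX 1.8932 tMaxY 0.6419 | tΔX 3.8637 tΔY 1.0353
    t=0.6419 [y] (2,2)
    t=1.6771 [y] (2,1)
    t=1.8932 [x] (3,1)
    t=2.7124 [y] (3,0) — stop
  → r_4 = 2.7124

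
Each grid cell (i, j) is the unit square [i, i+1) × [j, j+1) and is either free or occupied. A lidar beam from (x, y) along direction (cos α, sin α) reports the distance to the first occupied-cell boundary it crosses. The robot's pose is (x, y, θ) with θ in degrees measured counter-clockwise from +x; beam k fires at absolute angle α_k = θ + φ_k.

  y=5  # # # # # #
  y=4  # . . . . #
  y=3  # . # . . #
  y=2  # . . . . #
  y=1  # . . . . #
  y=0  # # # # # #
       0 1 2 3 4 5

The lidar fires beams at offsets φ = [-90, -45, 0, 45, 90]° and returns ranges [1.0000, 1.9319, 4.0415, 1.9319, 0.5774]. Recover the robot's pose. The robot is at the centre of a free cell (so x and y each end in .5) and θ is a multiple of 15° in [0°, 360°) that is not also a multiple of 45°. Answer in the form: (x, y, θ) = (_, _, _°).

Enumerate (i+0.5, j+0.5, θ) over the 15 free cells and 16 admissible headings. For each, cast all 5 beams and compare to the given ranges.
  (2.5, 4.5, 240°): beam 2 = 1.5529 ≠ 1.9319 ✗
  (1.5, 4.5, 165°): beam 1 = 0.5176 ≠ 1.0000 ✗
  (4.5, 4.5, 30°): beam 2 = 0.5176 ≠ 1.9319 ✗
  …
  (4.5, 4.5, 240°): r_1=1.0000, r_2=1.9319, r_3=4.0415, r_4=1.9319, r_5=0.5774 — all match ✓
Only this pose fits every beam.

(x, y, θ) = (4.5, 4.5, 240°)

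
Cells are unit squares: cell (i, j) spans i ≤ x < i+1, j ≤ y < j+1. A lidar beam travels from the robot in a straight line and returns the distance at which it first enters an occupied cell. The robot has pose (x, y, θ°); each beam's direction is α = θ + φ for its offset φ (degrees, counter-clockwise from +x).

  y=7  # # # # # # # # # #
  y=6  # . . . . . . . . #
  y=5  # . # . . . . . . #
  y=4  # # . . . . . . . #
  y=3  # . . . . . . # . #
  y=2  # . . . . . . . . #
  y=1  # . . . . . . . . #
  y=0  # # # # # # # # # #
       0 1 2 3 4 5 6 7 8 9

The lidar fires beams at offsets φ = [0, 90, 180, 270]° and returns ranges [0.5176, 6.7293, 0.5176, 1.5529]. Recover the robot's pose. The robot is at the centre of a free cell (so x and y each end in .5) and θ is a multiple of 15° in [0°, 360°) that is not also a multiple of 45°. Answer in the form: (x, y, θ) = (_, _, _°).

Candidates: 45 free-cell centres × 16 headings = 720 poses. Raycast each; keep the one whose scan matches to 4 dp.
  (3.5, 6.5, 300°): beam 1 = 6.3509 ≠ 0.5176 ✗
  (8.5, 2.5, 300°): beam 1 = 1.0000 ≠ 0.5176 ✗
  (4.5, 4.5, 75°): beam 1 = 2.5882 ≠ 0.5176 ✗
  (1.5, 2.5, 30°): beam 1 = 8.6603 ≠ 0.5176 ✗
  (2.5, 3.5, 60°): beam 1 = 4.0415 ≠ 0.5176 ✗
  …
  (2.5, 6.5, 255°): r_1=0.5176, r_2=6.7293, r_3=0.5176, r_4=1.5529 — all match ✓
Unique over the lattice → pose = (2.5, 6.5, 255°).

(x, y, θ) = (2.5, 6.5, 255°)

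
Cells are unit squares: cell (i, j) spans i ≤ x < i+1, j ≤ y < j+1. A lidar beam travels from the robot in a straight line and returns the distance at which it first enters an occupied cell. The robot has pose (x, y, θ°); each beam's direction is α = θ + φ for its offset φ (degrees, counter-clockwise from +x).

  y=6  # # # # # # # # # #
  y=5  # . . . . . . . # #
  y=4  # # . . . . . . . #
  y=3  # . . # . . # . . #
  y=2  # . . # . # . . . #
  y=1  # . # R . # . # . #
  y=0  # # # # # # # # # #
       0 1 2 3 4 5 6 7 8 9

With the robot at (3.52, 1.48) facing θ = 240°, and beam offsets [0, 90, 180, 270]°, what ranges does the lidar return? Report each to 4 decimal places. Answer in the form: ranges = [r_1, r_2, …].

ranges = [0.5543, 0.9600, 0.6004, 0.6004]

beam 1: φ=0°, α=240°
  cosα=-0.5000 sinα=-0.8660 | (3,1) | tMaxX 1.0400 tMaxY 0.5543 | tΔX 2.0000 tΔY 1.1547
    t=0.5543 [y] (3,0) — stop
  → r_1 = 0.5543
beam 2: φ=90°, α=330°
  cosα=0.8660 sinα=-0.5000 | (3,1) | tMaxX 0.5543 tMaxY 0.9600 | tΔX 1.1547 tΔY 2.0000
    t=0.5543 [x] (4,1)
    t=0.9600 [y] (4,0) — stop
  → r_2 = 0.9600
beam 3: φ=180°, α=60°
  cosα=0.5000 sinα=0.8660 | (3,1) | tMaxX 0.9600 tMaxY 0.6004 | tΔX 2.0000 tΔY 1.1547
    t=0.6004 [y] (3,2) — stop
  → r_3 = 0.6004
beam 4: φ=270°, α=150°
  cosα=-0.8660 sinα=0.5000 | (3,1) | tMaxX 0.6004 tMaxY 1.0400 | tΔX 1.1547 tΔY 2.0000
    t=0.6004 [x] (2,1) — stop
  → r_4 = 0.6004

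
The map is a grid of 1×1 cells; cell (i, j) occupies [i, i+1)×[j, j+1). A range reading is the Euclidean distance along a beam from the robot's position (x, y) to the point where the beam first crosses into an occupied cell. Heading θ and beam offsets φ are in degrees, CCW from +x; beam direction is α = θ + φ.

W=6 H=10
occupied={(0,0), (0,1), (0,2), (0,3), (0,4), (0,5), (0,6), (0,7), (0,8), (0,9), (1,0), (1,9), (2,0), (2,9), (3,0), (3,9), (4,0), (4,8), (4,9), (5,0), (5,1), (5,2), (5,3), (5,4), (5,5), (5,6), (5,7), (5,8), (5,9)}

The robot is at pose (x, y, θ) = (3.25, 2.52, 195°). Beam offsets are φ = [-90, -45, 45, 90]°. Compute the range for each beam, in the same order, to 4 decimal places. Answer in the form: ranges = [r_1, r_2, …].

ranges = [6.7086, 2.5981, 1.7551, 1.5736]

beam 1: φ=-90°, α=105°
  cosα=-0.2588 sinα=0.9659 | (3,2) | tMaxX 0.9659 tMaxY 0.4969 | tΔX 3.8637 tΔY 1.0353
    t=0.4969 [y] (3,3)
    t=0.9659 [x] (2,3)
    t=1.5322 [y] (2,4)
    t=2.5675 [y] (2,5)
    t=3.6028 [y] (2,6)
    t=4.6380 [y] (2,7)
    t=4.8296 [x] (1,7)
    t=5.6733 [y] (1,8)
    t=6.7086 [y] (1,9) — stop
  → r_1 = 6.7086
beam 2: φ=-45°, α=150°
  cosα=-0.8660 sinα=0.5000 | (3,2) | tMaxX 0.2887 tMaxY 0.9600 | tΔX 1.1547 tΔY 2.0000
    t=0.2887 [x] (2,2)
    t=0.9600 [y] (2,3)
    t=1.4434 [x] (1,3)
    t=2.5981 [x] (0,3) — stop
  → r_2 = 2.5981
beam 3: φ=45°, α=240°
  cosα=-0.5000 sinα=-0.8660 | (3,2) | tMaxX 0.5000 tMaxY 0.6004 | tΔX 2.0000 tΔY 1.1547
    t=0.5000 [x] (2,2)
    t=0.6004 [y] (2,1)
    t=1.7551 [y] (2,0) — stop
  → r_3 = 1.7551
beam 4: φ=90°, α=285°
  cosα=0.2588 sinα=-0.9659 | (3,2) | tMaxX 2.8978 tMaxY 0.5383 | tΔX 3.8637 tΔY 1.0353
    t=0.5383 [y] (3,1)
    t=1.5736 [y] (3,0) — stop
  → r_4 = 1.5736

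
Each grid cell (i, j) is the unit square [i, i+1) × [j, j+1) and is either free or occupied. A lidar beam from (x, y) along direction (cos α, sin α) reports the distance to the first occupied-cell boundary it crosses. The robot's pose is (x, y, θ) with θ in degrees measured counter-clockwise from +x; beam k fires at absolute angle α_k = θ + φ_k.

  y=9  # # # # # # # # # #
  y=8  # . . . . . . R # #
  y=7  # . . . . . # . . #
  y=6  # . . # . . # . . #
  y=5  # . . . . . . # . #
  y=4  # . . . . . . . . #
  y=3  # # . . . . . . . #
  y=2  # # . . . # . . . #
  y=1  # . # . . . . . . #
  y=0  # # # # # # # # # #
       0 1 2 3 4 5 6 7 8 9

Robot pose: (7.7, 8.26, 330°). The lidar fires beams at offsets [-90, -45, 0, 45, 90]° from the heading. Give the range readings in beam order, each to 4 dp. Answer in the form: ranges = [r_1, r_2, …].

beam 1: φ=-90°, α=240°
  direction (-0.5000, -0.8660); cell (7,8); t to first gridline: x 1.4000, y 0.3002 (then +2.0000 / +1.1547)
    (7,7) via y @ 0.3002
    (6,7) via x @ 1.4000  # hit
  → r_1 = 1.4000
beam 2: φ=-45°, α=285°
  direction (0.2588, -0.9659); cell (7,8); t to first gridline: x 1.1591, y 0.2692 (then +3.8637 / +1.0353)
    (7,7) via y @ 0.2692
    (8,7) via x @ 1.1591
    (8,6) via y @ 1.3044
    (8,5) via y @ 2.3397
    (8,4) via y @ 3.3750
    (8,3) via y @ 4.4103
    (9,3) via x @ 5.0228  # hit
  → r_2 = 5.0228
beam 3: φ=0°, α=330°
  direction (0.8660, -0.5000); cell (7,8); t to first gridline: x 0.3464, y 0.5200 (then +1.1547 / +2.0000)
    (8,8) via x @ 0.3464  # hit
  → r_3 = 0.3464
beam 4: φ=45°, α=15°
  direction (0.9659, 0.2588); cell (7,8); t to first gridline: x 0.3106, y 2.8591 (then +1.0353 / +3.8637)
    (8,8) via x @ 0.3106  # hit
  → r_4 = 0.3106
beam 5: φ=90°, α=60°
  direction (0.5000, 0.8660); cell (7,8); t to first gridline: x 0.6000, y 0.8545 (then +2.0000 / +1.1547)
    (8,8) via x @ 0.6000  # hit
  → r_5 = 0.6000

ranges = [1.4000, 5.0228, 0.3464, 0.3106, 0.6000]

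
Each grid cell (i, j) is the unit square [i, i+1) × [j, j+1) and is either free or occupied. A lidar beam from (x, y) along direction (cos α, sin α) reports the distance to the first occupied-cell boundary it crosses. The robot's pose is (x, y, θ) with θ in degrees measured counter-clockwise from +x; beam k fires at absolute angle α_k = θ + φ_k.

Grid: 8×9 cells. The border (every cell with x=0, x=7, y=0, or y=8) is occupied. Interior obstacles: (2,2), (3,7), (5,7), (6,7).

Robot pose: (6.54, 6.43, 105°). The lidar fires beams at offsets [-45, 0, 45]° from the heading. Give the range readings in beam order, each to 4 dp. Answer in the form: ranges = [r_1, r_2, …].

ranges = [0.6582, 0.5901, 1.1400]

beam 1: φ=-45°, α=60°
  dir = (cos 60°, sin 60°) = (0.5000, 0.8660); from cell (6,6)
  next x-line at t=0.9200, next y-line at t=0.6582; Δt_x=2.0000, Δt_y=1.1547
    y: enter (6,7) at t=0.6582 ← occupied
  → r_1 = 0.6582
beam 2: φ=0°, α=105°
  dir = (cos 105°, sin 105°) = (-0.2588, 0.9659); from cell (6,6)
  next x-line at t=2.0864, next y-line at t=0.5901; Δt_x=3.8637, Δt_y=1.0353
    y: enter (6,7) at t=0.5901 ← occupied
  → r_2 = 0.5901
beam 3: φ=45°, α=150°
  dir = (cos 150°, sin 150°) = (-0.8660, 0.5000); from cell (6,6)
  next x-line at t=0.6235, next y-line at t=1.1400; Δt_x=1.1547, Δt_y=2.0000
    x: enter (5,6) at t=0.6235
    y: enter (5,7) at t=1.1400 ← occupied
  → r_3 = 1.1400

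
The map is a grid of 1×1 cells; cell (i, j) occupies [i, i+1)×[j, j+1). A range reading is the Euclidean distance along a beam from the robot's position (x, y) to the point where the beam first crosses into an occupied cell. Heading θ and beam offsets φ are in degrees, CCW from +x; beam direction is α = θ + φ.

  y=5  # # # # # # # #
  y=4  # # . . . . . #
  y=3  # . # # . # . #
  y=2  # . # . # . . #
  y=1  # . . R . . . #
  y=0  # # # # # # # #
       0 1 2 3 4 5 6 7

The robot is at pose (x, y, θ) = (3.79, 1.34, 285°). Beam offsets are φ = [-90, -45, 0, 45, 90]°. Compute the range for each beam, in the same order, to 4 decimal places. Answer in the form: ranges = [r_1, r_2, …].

beam 1: φ=-90°, α=195°
  cosα=-0.9659 sinα=-0.2588 | (3,1) | tMaxX 0.8179 tMaxY 1.3137 | tΔX 1.0353 tΔY 3.8637
    t=0.8179 [x] (2,1)
    t=1.3137 [y] (2,0) — stop
  → r_1 = 1.3137
beam 2: φ=-45°, α=240°
  cosα=-0.5000 sinα=-0.8660 | (3,1) | tMaxX 1.5800 tMaxY 0.3926 | tΔX 2.0000 tΔY 1.1547
    t=0.3926 [y] (3,0) — stop
  → r_2 = 0.3926
beam 3: φ=0°, α=285°
  cosα=0.2588 sinα=-0.9659 | (3,1) | tMaxX 0.8114 tMaxY 0.3520 | tΔX 3.8637 tΔY 1.0353
    t=0.3520 [y] (3,0) — stop
  → r_3 = 0.3520
beam 4: φ=45°, α=330°
  cosα=0.8660 sinα=-0.5000 | (3,1) | tMaxX 0.2425 tMaxY 0.6800 | tΔX 1.1547 tΔY 2.0000
    t=0.2425 [x] (4,1)
    t=0.6800 [y] (4,0) — stop
  → r_4 = 0.6800
beam 5: φ=90°, α=15°
  cosα=0.9659 sinα=0.2588 | (3,1) | tMaxX 0.2174 tMaxY 2.5500 | tΔX 1.0353 tΔY 3.8637
    t=0.2174 [x] (4,1)
    t=1.2527 [x] (5,1)
    t=2.2880 [x] (6,1)
    t=2.5500 [y] (6,2)
    t=3.3232 [x] (7,2) — stop
  → r_5 = 3.3232

ranges = [1.3137, 0.3926, 0.3520, 0.6800, 3.3232]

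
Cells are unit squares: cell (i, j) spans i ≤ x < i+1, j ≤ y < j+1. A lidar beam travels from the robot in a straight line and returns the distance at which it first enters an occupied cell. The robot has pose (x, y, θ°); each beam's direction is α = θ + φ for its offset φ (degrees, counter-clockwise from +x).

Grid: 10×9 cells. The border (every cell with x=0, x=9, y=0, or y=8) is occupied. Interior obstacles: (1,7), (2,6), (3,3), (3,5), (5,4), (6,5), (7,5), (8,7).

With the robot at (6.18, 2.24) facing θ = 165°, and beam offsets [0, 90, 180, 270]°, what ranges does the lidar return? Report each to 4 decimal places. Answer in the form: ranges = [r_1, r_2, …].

ranges = [2.9364, 1.2837, 2.9195, 2.8574]

beam 1: φ=0°, α=165°
  dir = (cos 165°, sin 165°) = (-0.9659, 0.2588); from cell (6,2)
  next x-line at t=0.1863, next y-line at t=2.9364; Δt_x=1.0353, Δt_y=3.8637
    x: enter (5,2) at t=0.1863
    x: enter (4,2) at t=1.2216
    x: enter (3,2) at t=2.2569
    y: enter (3,3) at t=2.9364 ← occupied
  → r_1 = 2.9364
beam 2: φ=90°, α=255°
  dir = (cos 255°, sin 255°) = (-0.2588, -0.9659); from cell (6,2)
  next x-line at t=0.6955, next y-line at t=0.2485; Δt_x=3.8637, Δt_y=1.0353
    y: enter (6,1) at t=0.2485
    x: enter (5,1) at t=0.6955
    y: enter (5,0) at t=1.2837 ← occupied
  → r_2 = 1.2837
beam 3: φ=180°, α=345°
  dir = (cos 345°, sin 345°) = (0.9659, -0.2588); from cell (6,2)
  next x-line at t=0.8489, next y-line at t=0.9273; Δt_x=1.0353, Δt_y=3.8637
    x: enter (7,2) at t=0.8489
    y: enter (7,1) at t=0.9273
    x: enter (8,1) at t=1.8842
    x: enter (9,1) at t=2.9195 ← occupied
  → r_3 = 2.9195
beam 4: φ=270°, α=75°
  dir = (cos 75°, sin 75°) = (0.2588, 0.9659); from cell (6,2)
  next x-line at t=3.1682, next y-line at t=0.7868; Δt_x=3.8637, Δt_y=1.0353
    y: enter (6,3) at t=0.7868
    y: enter (6,4) at t=1.8221
    y: enter (6,5) at t=2.8574 ← occupied
  → r_4 = 2.8574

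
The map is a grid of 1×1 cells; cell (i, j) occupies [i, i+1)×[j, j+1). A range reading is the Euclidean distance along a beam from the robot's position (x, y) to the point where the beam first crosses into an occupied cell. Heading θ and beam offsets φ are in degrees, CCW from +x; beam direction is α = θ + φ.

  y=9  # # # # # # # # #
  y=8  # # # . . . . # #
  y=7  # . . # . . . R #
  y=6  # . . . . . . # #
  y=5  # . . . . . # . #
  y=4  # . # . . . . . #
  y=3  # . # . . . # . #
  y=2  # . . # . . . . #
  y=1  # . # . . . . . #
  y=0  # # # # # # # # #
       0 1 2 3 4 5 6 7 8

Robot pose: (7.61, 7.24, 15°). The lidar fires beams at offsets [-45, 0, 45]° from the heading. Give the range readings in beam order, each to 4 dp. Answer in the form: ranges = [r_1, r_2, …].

beam 1: φ=-45°, α=330°
  dir = (cos 330°, sin 330°) = (0.8660, -0.5000); from cell (7,7)
  next x-line at t=0.4503, next y-line at t=0.4800; Δt_x=1.1547, Δt_y=2.0000
    x: enter (8,7) at t=0.4503 ← occupied
  → r_1 = 0.4503
beam 2: φ=0°, α=15°
  dir = (cos 15°, sin 15°) = (0.9659, 0.2588); from cell (7,7)
  next x-line at t=0.4038, next y-line at t=2.9364; Δt_x=1.0353, Δt_y=3.8637
    x: enter (8,7) at t=0.4038 ← occupied
  → r_2 = 0.4038
beam 3: φ=45°, α=60°
  dir = (cos 60°, sin 60°) = (0.5000, 0.8660); from cell (7,7)
  next x-line at t=0.7800, next y-line at t=0.8776; Δt_x=2.0000, Δt_y=1.1547
    x: enter (8,7) at t=0.7800 ← occupied
  → r_3 = 0.7800

ranges = [0.4503, 0.4038, 0.7800]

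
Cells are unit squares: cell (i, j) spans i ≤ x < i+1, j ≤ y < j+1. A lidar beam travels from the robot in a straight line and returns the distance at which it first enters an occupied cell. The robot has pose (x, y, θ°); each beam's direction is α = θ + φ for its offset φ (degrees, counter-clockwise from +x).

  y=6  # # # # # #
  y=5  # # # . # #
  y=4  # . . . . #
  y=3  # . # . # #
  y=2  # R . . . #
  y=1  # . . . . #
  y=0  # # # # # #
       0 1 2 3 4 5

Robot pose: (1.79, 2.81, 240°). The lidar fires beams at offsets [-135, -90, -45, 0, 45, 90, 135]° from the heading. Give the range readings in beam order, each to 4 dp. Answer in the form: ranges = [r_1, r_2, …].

beam 1: φ=-135°, α=105°
  d=(-0.2588,0.9659)  start (1,2)  tX=3.0523 tY=0.1967  stride 1/|dx|=3.8637 1/|dy|=1.0353
    cross y-line → (1,3), t=0.1967
    cross y-line → (1,4), t=1.2320
    cross y-line → (1,5), t=2.2673 (wall)
  → r_1 = 2.2673
beam 2: φ=-90°, α=150°
  d=(-0.8660,0.5000)  start (1,2)  tX=0.9122 tY=0.3800  stride 1/|dx|=1.1547 1/|dy|=2.0000
    cross y-line → (1,3), t=0.3800
    cross x-line → (0,3), t=0.9122 (wall)
  → r_2 = 0.9122
beam 3: φ=-45°, α=195°
  d=(-0.9659,-0.2588)  start (1,2)  tX=0.8179 tY=3.1296  stride 1/|dx|=1.0353 1/|dy|=3.8637
    cross x-line → (0,2), t=0.8179 (wall)
  → r_3 = 0.8179
beam 4: φ=0°, α=240°
  d=(-0.5000,-0.8660)  start (1,2)  tX=1.5800 tY=0.9353  stride 1/|dx|=2.0000 1/|dy|=1.1547
    cross y-line → (1,1), t=0.9353
    cross x-line → (0,1), t=1.5800 (wall)
  → r_4 = 1.5800
beam 5: φ=45°, α=285°
  d=(0.2588,-0.9659)  start (1,2)  tX=0.8114 tY=0.8386  stride 1/|dx|=3.8637 1/|dy|=1.0353
    cross x-line → (2,2), t=0.8114
    cross y-line → (2,1), t=0.8386
    cross y-line → (2,0), t=1.8738 (wall)
  → r_5 = 1.8738
beam 6: φ=90°, α=330°
  d=(0.8660,-0.5000)  start (1,2)  tX=0.2425 tY=1.6200  stride 1/|dx|=1.1547 1/|dy|=2.0000
    cross x-line → (2,2), t=0.2425
    cross x-line → (3,2), t=1.3972
    cross y-line → (3,1), t=1.6200
    cross x-line → (4,1), t=2.5519
    cross y-line → (4,0), t=3.6200 (wall)
  → r_6 = 3.6200
beam 7: φ=135°, α=15°
  d=(0.9659,0.2588)  start (1,2)  tX=0.2174 tY=0.7341  stride 1/|dx|=1.0353 1/|dy|=3.8637
    cross x-line → (2,2), t=0.2174
    cross y-line → (2,3), t=0.7341 (wall)
  → r_7 = 0.7341

ranges = [2.2673, 0.9122, 0.8179, 1.5800, 1.8738, 3.6200, 0.7341]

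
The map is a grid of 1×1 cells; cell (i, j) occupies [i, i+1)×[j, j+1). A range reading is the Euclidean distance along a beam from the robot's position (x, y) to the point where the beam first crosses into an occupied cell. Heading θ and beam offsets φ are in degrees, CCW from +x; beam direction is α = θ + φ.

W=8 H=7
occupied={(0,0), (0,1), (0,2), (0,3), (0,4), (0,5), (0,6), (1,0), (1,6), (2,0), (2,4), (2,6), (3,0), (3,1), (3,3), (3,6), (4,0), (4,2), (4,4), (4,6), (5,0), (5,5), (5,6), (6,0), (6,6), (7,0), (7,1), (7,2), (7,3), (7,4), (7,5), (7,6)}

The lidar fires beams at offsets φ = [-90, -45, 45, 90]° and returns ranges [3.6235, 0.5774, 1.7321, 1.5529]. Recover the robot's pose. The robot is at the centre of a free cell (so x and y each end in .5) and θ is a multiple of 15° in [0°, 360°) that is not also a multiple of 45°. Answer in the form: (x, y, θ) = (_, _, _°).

(x, y, θ) = (1.5, 4.5, 15°)

Enumerate (i+0.5, j+0.5, θ) over the 24 free cells and 16 admissible headings. For each, cast all 4 beams and compare to the given ranges.
  (4.5, 5.5, 285°): beam 1 = 1.9319 ≠ 3.6235 ✗
  (5.5, 1.5, 195°): beam 1 = 2.5882 ≠ 3.6235 ✗
  (5.5, 2.5, 60°): beam 1 = 1.7321 ≠ 3.6235 ✗
  (3.5, 2.5, 150°): beam 1 = 0.5774 ≠ 3.6235 ✗
  …
  (1.5, 4.5, 15°): r_1=3.6235, r_2=0.5774, r_3=1.7321, r_4=1.5529 — all match ✓
No second candidate reproduces the full scan.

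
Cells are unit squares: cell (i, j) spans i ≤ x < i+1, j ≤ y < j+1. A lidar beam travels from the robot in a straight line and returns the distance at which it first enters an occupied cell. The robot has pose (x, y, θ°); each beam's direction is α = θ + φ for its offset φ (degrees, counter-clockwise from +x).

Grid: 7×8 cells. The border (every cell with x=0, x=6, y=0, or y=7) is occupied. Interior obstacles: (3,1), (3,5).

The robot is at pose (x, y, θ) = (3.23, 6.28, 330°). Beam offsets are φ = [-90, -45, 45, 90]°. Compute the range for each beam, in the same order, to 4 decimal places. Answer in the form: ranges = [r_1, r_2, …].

beam 1: φ=-90°, α=240°
  direction (-0.5000, -0.8660); cell (3,6); t to first gridline: x 0.4600, y 0.3233 (then +2.0000 / +1.1547)
    (3,5) via y @ 0.3233  # hit
  → r_1 = 0.3233
beam 2: φ=-45°, α=285°
  direction (0.2588, -0.9659); cell (3,6); t to first gridline: x 2.9751, y 0.2899 (then +3.8637 / +1.0353)
    (3,5) via y @ 0.2899  # hit
  → r_2 = 0.2899
beam 3: φ=45°, α=15°
  direction (0.9659, 0.2588); cell (3,6); t to first gridline: x 0.7972, y 2.7819 (then +1.0353 / +3.8637)
    (4,6) via x @ 0.7972
    (5,6) via x @ 1.8324
    (5,7) via y @ 2.7819  # hit
  → r_3 = 2.7819
beam 4: φ=90°, α=60°
  direction (0.5000, 0.8660); cell (3,6); t to first gridline: x 1.5400, y 0.8314 (then +2.0000 / +1.1547)
    (3,7) via y @ 0.8314  # hit
  → r_4 = 0.8314

ranges = [0.3233, 0.2899, 2.7819, 0.8314]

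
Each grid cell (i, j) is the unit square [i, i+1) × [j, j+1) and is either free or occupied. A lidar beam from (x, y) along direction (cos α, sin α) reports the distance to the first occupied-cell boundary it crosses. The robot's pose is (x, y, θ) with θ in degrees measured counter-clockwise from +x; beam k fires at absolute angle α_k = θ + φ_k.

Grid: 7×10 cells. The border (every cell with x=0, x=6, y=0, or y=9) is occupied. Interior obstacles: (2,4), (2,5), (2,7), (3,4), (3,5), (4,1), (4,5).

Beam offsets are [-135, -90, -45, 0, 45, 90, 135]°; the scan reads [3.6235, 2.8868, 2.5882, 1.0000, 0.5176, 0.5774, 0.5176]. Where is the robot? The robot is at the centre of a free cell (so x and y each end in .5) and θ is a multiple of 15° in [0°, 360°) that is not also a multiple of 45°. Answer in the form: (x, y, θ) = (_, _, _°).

The pose lattice has 33·16 = 528 candidates. Test each by forward raycasting.
  (5.5, 6.5, 105°): beam 1 = 0.5774 ≠ 3.6235 ✗
  (5.5, 1.5, 75°): beam 1 = 0.5774 ≠ 3.6235 ✗
  (3.5, 2.5, 165°): beam 1 = 2.8868 ≠ 3.6235 ✗
  …
  (3.5, 1.5, 210°): r_1=3.6235, r_2=2.8868, r_3=2.5882, r_4=1.0000, r_5=0.5176, r_6=0.5774, r_7=0.5176 — all match ✓
Unique over the lattice → pose = (3.5, 1.5, 210°).

(x, y, θ) = (3.5, 1.5, 210°)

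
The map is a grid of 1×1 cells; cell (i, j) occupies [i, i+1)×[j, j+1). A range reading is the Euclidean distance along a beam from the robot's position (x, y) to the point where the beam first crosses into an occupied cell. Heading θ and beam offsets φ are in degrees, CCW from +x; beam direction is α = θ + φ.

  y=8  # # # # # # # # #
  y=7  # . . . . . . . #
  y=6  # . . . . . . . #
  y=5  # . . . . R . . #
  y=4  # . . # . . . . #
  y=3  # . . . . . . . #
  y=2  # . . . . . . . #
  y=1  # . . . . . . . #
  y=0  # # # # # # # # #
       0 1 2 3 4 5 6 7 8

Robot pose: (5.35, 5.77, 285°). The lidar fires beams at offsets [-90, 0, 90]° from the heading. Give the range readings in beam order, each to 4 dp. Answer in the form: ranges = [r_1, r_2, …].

beam 1: φ=-90°, α=195°
  d=(-0.9659,-0.2588)  start (5,5)  tX=0.3623 tY=2.9751  stride 1/|dx|=1.0353 1/|dy|=3.8637
    cross x-line → (4,5), t=0.3623
    cross x-line → (3,5), t=1.3976
    cross x-line → (2,5), t=2.4329
    cross y-line → (2,4), t=2.9751
    cross x-line → (1,4), t=3.4682
    cross x-line → (0,4), t=4.5035 (wall)
  → r_1 = 4.5035
beam 2: φ=0°, α=285°
  d=(0.2588,-0.9659)  start (5,5)  tX=2.5114 tY=0.7972  stride 1/|dx|=3.8637 1/|dy|=1.0353
    cross y-line → (5,4), t=0.7972
    cross y-line → (5,3), t=1.8324
    cross x-line → (6,3), t=2.5114
    cross y-line → (6,2), t=2.8677
    cross y-line → (6,1), t=3.9030
    cross y-line → (6,0), t=4.9383 (wall)
  → r_2 = 4.9383
beam 3: φ=90°, α=15°
  d=(0.9659,0.2588)  start (5,5)  tX=0.6729 tY=0.8887  stride 1/|dx|=1.0353 1/|dy|=3.8637
    cross x-line → (6,5), t=0.6729
    cross y-line → (6,6), t=0.8887
    cross x-line → (7,6), t=1.7082
    cross x-line → (8,6), t=2.7435 (wall)
  → r_3 = 2.7435

ranges = [4.5035, 4.9383, 2.7435]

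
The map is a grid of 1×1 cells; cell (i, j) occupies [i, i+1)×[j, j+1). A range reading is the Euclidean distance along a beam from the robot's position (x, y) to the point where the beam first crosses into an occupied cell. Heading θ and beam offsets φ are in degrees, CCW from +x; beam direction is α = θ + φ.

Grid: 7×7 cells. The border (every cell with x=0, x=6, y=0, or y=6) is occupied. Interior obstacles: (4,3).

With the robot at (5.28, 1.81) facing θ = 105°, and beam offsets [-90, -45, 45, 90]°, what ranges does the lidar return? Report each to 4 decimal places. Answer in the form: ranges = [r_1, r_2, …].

ranges = [0.7454, 1.4400, 4.9421, 3.1296]

beam 1: φ=-90°, α=15°
  d=(0.9659,0.2588)  start (5,1)  tX=0.7454 tY=0.7341  stride 1/|dx|=1.0353 1/|dy|=3.8637
    cross y-line → (5,2), t=0.7341
    cross x-line → (6,2), t=0.7454 (wall)
  → r_1 = 0.7454
beam 2: φ=-45°, α=60°
  d=(0.5000,0.8660)  start (5,1)  tX=1.4400 tY=0.2194  stride 1/|dx|=2.0000 1/|dy|=1.1547
    cross y-line → (5,2), t=0.2194
    cross y-line → (5,3), t=1.3741
    cross x-line → (6,3), t=1.4400 (wall)
  → r_2 = 1.4400
beam 3: φ=45°, α=150°
  d=(-0.8660,0.5000)  start (5,1)  tX=0.3233 tY=0.3800  stride 1/|dx|=1.1547 1/|dy|=2.0000
    cross x-line → (4,1), t=0.3233
    cross y-line → (4,2), t=0.3800
    cross x-line → (3,2), t=1.4780
    cross y-line → (3,3), t=2.3800
    cross x-line → (2,3), t=2.6327
    cross x-line → (1,3), t=3.7874
    cross y-line → (1,4), t=4.3800
    cross x-line → (0,4), t=4.9421 (wall)
  → r_3 = 4.9421
beam 4: φ=90°, α=195°
  d=(-0.9659,-0.2588)  start (5,1)  tX=0.2899 tY=3.1296  stride 1/|dx|=1.0353 1/|dy|=3.8637
    cross x-line → (4,1), t=0.2899
    cross x-line → (3,1), t=1.3252
    cross x-line → (2,1), t=2.3604
    cross y-line → (2,0), t=3.1296 (wall)
  → r_4 = 3.1296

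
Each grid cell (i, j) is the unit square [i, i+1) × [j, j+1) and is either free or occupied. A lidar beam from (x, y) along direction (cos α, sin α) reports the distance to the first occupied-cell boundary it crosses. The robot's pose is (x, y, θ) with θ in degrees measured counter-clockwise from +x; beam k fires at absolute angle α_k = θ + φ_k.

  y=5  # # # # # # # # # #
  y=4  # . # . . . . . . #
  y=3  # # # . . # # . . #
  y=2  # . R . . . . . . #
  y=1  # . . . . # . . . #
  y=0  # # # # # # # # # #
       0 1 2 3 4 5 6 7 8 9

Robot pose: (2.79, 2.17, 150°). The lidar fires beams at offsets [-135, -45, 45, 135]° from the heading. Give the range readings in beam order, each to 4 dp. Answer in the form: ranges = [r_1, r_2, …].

ranges = [3.2069, 0.8593, 1.8531, 1.2113]

beam 1: φ=-135°, α=15°
  direction (0.9659, 0.2588); cell (2,2); t to first gridline: x 0.2174, y 3.2069 (then +1.0353 / +3.8637)
    (3,2) via x @ 0.2174
    (4,2) via x @ 1.2527
    (5,2) via x @ 2.2880
    (5,3) via y @ 3.2069  # hit
  → r_1 = 3.2069
beam 2: φ=-45°, α=105°
  direction (-0.2588, 0.9659); cell (2,2); t to first gridline: x 3.0523, y 0.8593 (then +3.8637 / +1.0353)
    (2,3) via y @ 0.8593  # hit
  → r_2 = 0.8593
beam 3: φ=45°, α=195°
  direction (-0.9659, -0.2588); cell (2,2); t to first gridline: x 0.8179, y 0.6568 (then +1.0353 / +3.8637)
    (2,1) via y @ 0.6568
    (1,1) via x @ 0.8179
    (0,1) via x @ 1.8531  # hit
  → r_3 = 1.8531
beam 4: φ=135°, α=285°
  direction (0.2588, -0.9659); cell (2,2); t to first gridline: x 0.8114, y 0.1760 (then +3.8637 / +1.0353)
    (2,1) via y @ 0.1760
    (3,1) via x @ 0.8114
    (3,0) via y @ 1.2113  # hit
  → r_4 = 1.2113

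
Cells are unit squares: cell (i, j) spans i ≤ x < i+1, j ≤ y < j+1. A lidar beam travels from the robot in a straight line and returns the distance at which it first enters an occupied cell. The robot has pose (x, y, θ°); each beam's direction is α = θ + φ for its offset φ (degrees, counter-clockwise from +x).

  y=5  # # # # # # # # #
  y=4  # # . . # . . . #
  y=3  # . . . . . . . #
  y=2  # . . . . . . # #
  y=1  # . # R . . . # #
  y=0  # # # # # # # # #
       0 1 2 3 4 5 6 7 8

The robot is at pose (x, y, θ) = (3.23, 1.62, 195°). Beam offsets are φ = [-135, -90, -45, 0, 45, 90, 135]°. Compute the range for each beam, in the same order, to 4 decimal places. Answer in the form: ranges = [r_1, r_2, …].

beam 1: φ=-135°, α=60°
  dir = (cos 60°, sin 60°) = (0.5000, 0.8660); from cell (3,1)
  next x-line at t=1.5400, next y-line at t=0.4388; Δt_x=2.0000, Δt_y=1.1547
    y: enter (3,2) at t=0.4388
    x: enter (4,2) at t=1.5400
    y: enter (4,3) at t=1.5935
    y: enter (4,4) at t=2.7482 ← occupied
  → r_1 = 2.7482
beam 2: φ=-90°, α=105°
  dir = (cos 105°, sin 105°) = (-0.2588, 0.9659); from cell (3,1)
  next x-line at t=0.8887, next y-line at t=0.3934; Δt_x=3.8637, Δt_y=1.0353
    y: enter (3,2) at t=0.3934
    x: enter (2,2) at t=0.8887
    y: enter (2,3) at t=1.4287
    y: enter (2,4) at t=2.4640
    y: enter (2,5) at t=3.4992 ← occupied
  → r_2 = 3.4992
beam 3: φ=-45°, α=150°
  dir = (cos 150°, sin 150°) = (-0.8660, 0.5000); from cell (3,1)
  next x-line at t=0.2656, next y-line at t=0.7600; Δt_x=1.1547, Δt_y=2.0000
    x: enter (2,1) at t=0.2656 ← occupied
  → r_3 = 0.2656
beam 4: φ=0°, α=195°
  dir = (cos 195°, sin 195°) = (-0.9659, -0.2588); from cell (3,1)
  next x-line at t=0.2381, next y-line at t=2.3955; Δt_x=1.0353, Δt_y=3.8637
    x: enter (2,1) at t=0.2381 ← occupied
  → r_4 = 0.2381
beam 5: φ=45°, α=240°
  dir = (cos 240°, sin 240°) = (-0.5000, -0.8660); from cell (3,1)
  next x-line at t=0.4600, next y-line at t=0.7159; Δt_x=2.0000, Δt_y=1.1547
    x: enter (2,1) at t=0.4600 ← occupied
  → r_5 = 0.4600
beam 6: φ=90°, α=285°
  dir = (cos 285°, sin 285°) = (0.2588, -0.9659); from cell (3,1)
  next x-line at t=2.9751, next y-line at t=0.6419; Δt_x=3.8637, Δt_y=1.0353
    y: enter (3,0) at t=0.6419 ← occupied
  → r_6 = 0.6419
beam 7: φ=135°, α=330°
  dir = (cos 330°, sin 330°) = (0.8660, -0.5000); from cell (3,1)
  next x-line at t=0.8891, next y-line at t=1.2400; Δt_x=1.1547, Δt_y=2.0000
    x: enter (4,1) at t=0.8891
    y: enter (4,0) at t=1.2400 ← occupied
  → r_7 = 1.2400

ranges = [2.7482, 3.4992, 0.2656, 0.2381, 0.4600, 0.6419, 1.2400]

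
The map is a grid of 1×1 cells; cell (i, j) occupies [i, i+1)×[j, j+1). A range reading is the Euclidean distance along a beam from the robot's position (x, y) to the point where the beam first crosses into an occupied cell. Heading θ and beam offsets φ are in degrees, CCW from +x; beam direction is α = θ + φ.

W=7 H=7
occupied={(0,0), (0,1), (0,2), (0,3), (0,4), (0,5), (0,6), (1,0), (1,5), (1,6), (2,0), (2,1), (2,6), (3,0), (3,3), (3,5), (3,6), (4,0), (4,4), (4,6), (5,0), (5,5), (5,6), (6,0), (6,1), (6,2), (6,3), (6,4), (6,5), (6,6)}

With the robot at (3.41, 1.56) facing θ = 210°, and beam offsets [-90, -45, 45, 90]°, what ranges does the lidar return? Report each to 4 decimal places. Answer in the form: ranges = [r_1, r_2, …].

ranges = [3.9722, 0.4245, 0.5798, 0.6466]

beam 1: φ=-90°, α=120°
  d=(-0.5000,0.8660)  start (3,1)  tX=0.8200 tY=0.5081  stride 1/|dx|=2.0000 1/|dy|=1.1547
    cross y-line → (3,2), t=0.5081
    cross x-line → (2,2), t=0.8200
    cross y-line → (2,3), t=1.6628
    cross y-line → (2,4), t=2.8175
    cross x-line → (1,4), t=2.8200
    cross y-line → (1,5), t=3.9722 (wall)
  → r_1 = 3.9722
beam 2: φ=-45°, α=165°
  d=(-0.9659,0.2588)  start (3,1)  tX=0.4245 tY=1.7000  stride 1/|dx|=1.0353 1/|dy|=3.8637
    cross x-line → (2,1), t=0.4245 (wall)
  → r_2 = 0.4245
beam 3: φ=45°, α=255°
  d=(-0.2588,-0.9659)  start (3,1)  tX=1.5841 tY=0.5798  stride 1/|dx|=3.8637 1/|dy|=1.0353
    cross y-line → (3,0), t=0.5798 (wall)
  → r_3 = 0.5798
beam 4: φ=90°, α=300°
  d=(0.5000,-0.8660)  start (3,1)  tX=1.1800 tY=0.6466  stride 1/|dx|=2.0000 1/|dy|=1.1547
    cross y-line → (3,0), t=0.6466 (wall)
  → r_4 = 0.6466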